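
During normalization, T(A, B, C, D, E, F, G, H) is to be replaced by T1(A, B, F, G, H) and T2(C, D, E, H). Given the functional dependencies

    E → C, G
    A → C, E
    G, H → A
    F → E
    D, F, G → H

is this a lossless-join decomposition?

Common attributes: T1 ∩ T2 = {H}.
No dependency enlarges {H}, so (H)⁺ = {H}.
The closure contains neither all of T1 = {A, B, F, G, H} nor all of T2 = {C, D, E, H}, so the common attributes are not a superkey of either fragment. The join is lossy.

No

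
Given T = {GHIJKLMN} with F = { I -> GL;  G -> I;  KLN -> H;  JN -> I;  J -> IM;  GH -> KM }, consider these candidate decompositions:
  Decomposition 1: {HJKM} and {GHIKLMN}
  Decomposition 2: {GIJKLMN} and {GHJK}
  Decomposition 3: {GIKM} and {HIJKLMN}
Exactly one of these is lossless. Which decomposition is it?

Decomposition 1: common = {HKM}, closure = {HKM} → lossy.
Decomposition 2: common = {GJK}, closure = {GIJKLM} → lossy.
Decomposition 3: common = {IKM}, closure = {GIKLM} → lossless.

Decomposition 3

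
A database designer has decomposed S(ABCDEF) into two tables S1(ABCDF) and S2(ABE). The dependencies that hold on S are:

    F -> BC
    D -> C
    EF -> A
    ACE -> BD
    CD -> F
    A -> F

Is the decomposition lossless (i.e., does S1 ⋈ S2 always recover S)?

Common attributes: S1 ∩ S2 = {AB}.
Closure of {AB}: A → F applies, adding F; F → BC applies, adding C. So (AB)⁺ = {ABCF}.
The closure contains neither all of S1 = {ABCDF} nor all of S2 = {ABE}, so the common attributes are not a superkey of either fragment. The join is lossy.

No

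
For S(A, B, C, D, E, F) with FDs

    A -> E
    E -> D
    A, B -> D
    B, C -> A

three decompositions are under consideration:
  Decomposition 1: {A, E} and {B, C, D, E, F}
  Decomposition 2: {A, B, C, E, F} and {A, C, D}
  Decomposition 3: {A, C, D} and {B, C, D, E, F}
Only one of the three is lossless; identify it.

Decomposition 2

Decomposition 1: common = {E}, closure = {D, E} → lossy.
Decomposition 2: common = {A, C}, closure = {A, C, D, E} → lossless.
Decomposition 3: common = {C, D}, closure = {C, D} → lossy.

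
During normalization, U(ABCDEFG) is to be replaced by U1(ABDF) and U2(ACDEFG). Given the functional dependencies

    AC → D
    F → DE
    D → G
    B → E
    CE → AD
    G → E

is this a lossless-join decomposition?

No

Common attributes: U1 ∩ U2 = {ADF}.
Closure of {ADF}: F → DE applies, adding E; D → G applies, adding G. So (ADF)⁺ = {ADEFG}.
The closure contains neither all of U1 = {ABDF} nor all of U2 = {ACDEFG}, so the common attributes are not a superkey of either fragment. The join is lossy.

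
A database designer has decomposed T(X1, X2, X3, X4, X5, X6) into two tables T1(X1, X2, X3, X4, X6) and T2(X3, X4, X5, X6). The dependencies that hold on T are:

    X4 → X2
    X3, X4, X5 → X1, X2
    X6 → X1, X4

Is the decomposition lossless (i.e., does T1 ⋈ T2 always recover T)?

Common attributes: T1 ∩ T2 = {X3, X4, X6}.
Closure of {X3, X4, X6}: X4 → X2 applies, adding X2; X6 → X1, X4 applies, adding X1. So (X3, X4, X6)⁺ = {X1, X2, X3, X4, X6}.
This closure contains every attribute of T1, so T1 ∩ T2 → T1. The join is lossless.

Yes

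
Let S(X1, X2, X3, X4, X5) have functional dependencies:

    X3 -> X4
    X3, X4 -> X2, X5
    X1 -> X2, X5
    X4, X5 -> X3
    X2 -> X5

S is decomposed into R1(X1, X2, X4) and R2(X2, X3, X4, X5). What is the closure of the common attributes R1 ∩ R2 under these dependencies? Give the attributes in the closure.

R1 ∩ R2 = {X2, X4}.
X2 → X5 applies, adding X5
X4, X5 → X3 applies, adding X3
Closure: {X2, X3, X4, X5}.

X2, X3, X4, X5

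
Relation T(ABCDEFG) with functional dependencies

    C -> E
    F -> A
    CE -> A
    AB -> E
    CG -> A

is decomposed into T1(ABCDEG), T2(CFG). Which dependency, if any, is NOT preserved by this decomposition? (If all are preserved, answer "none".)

Check F → A: no single fragment contains all of {AF}, and the restricted closure of {F} across the fragments never reaches {A}.
C → E is preserved.
CE → A is preserved.
AB → E is preserved.
CG → A is preserved.

F -> A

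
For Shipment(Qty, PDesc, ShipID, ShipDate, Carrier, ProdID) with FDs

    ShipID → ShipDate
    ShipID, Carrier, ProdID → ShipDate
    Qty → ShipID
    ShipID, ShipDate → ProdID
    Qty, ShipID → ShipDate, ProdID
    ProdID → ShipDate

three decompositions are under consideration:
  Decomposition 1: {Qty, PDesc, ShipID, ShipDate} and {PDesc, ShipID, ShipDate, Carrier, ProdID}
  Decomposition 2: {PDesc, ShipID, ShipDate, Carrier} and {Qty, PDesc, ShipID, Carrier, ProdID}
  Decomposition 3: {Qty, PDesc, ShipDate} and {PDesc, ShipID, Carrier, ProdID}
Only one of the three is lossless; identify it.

Decomposition 1: common = {PDesc, ShipID, ShipDate}, closure = {PDesc, ShipID, ShipDate, ProdID} → lossy.
Decomposition 2: common = {PDesc, ShipID, Carrier}, closure = {PDesc, ShipID, ShipDate, Carrier, ProdID} → lossless.
Decomposition 3: common = {PDesc}, closure = {PDesc} → lossy.

Decomposition 2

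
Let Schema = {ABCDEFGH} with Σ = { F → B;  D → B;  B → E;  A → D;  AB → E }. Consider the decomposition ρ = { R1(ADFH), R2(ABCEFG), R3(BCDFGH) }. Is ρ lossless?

Chase test. Columns are ABCDEFGH; row i has aⱼ where attribute j ∈ Ri, else bᵢⱼ.
Initial tableau (one row per fragment):
  row 1: a1 b12 b13 a4 b15 a6 b17 a8
  row 2: a1 a2 a3 b24 a5 a6 a7 b28
  row 3: b31 a2 a3 a4 b35 a6 a7 a8
Rows 1 and 2 agree on F; apply F→B and equate their B entries.
Rows 1 and 2 agree on B; apply B→E and equate their E entries.
Rows 1 and 3 agree on B; apply B→E and equate their E entries.
Rows 1 and 2 agree on A; apply A→D and equate their D entries.
No row becomes fully distinguished — the join is lossy.

No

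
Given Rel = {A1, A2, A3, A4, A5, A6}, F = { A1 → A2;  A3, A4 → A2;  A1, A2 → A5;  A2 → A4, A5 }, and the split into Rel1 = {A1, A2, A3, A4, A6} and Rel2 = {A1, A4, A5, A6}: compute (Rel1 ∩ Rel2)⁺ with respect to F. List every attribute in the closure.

A1, A2, A4, A5, A6

Rel1 ∩ Rel2 = {A1, A4, A6}.
A1 → A2 applies, adding A2
A1, A2 → A5 applies, adding A5
Closure: {A1, A2, A4, A5, A6}.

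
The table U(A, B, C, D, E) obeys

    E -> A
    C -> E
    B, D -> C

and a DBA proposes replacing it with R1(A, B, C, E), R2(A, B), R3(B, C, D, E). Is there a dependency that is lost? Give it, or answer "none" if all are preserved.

none

E → A lies within R1.
C → E lies within R1.
B, D → C lies within R3.
Every dependency is enforceable on the fragments, so the decomposition is dependency-preserving.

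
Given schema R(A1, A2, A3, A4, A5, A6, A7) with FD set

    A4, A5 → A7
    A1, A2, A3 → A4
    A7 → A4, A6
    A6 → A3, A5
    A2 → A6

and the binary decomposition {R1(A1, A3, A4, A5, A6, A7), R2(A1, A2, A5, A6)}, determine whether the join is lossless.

No

Common attributes: R1 ∩ R2 = {A1, A5, A6}.
Closure of {A1, A5, A6}: A6 → A3, A5 applies, adding A3. So (A1, A5, A6)⁺ = {A1, A3, A5, A6}.
The closure contains neither all of R1 = {A1, A3, A4, A5, A6, A7} nor all of R2 = {A1, A2, A5, A6}, so the common attributes are not a superkey of either fragment. The join is lossy.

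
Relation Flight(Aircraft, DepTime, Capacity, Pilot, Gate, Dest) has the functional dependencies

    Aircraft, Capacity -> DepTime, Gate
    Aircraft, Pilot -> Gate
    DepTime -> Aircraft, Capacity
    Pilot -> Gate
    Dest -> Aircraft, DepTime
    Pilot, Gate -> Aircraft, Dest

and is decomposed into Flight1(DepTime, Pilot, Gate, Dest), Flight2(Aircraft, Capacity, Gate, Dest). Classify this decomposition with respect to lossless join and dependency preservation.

Lossless test: (Gate, Dest)⁺ = {Aircraft, DepTime, Capacity, Gate, Dest}, which contains all of one fragment — lossless.
Dependency preservation: the restricted closure of {Aircraft, Capacity} across the fragments never reaches {DepTime, Gate}, so Aircraft, Capacity → DepTime, Gate cannot be enforced without a join — not preserved.

lossless but not dependency-preserving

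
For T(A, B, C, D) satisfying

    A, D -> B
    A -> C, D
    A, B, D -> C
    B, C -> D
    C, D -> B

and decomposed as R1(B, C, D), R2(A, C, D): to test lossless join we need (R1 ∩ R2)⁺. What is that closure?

B, C, D

R1 ∩ R2 = {C, D}.
C, D → B applies, adding B
Closure: {B, C, D}.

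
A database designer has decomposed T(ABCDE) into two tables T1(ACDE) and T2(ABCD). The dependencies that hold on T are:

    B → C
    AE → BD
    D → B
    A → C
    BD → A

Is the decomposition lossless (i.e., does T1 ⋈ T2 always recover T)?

Yes

Common attributes: T1 ∩ T2 = {ACD}.
Closure of {ACD}: D → B applies, adding B. So (ACD)⁺ = {ABCD}.
This closure contains every attribute of T2, so T1 ∩ T2 → T2. The join is lossless.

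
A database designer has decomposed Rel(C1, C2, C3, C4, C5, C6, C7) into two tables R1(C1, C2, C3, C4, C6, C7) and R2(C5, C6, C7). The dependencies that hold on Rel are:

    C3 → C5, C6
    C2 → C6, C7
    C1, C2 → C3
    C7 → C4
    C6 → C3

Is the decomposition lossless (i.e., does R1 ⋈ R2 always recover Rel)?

Yes

Common attributes: R1 ∩ R2 = {C6, C7}.
Closure of {C6, C7}: C7 → C4 applies, adding C4; C6 → C3 applies, adding C3; C3 → C5, C6 applies, adding C5. So (C6, C7)⁺ = {C3, C4, C5, C6, C7}.
This closure contains every attribute of R2, so R1 ∩ R2 → R2. The join is lossless.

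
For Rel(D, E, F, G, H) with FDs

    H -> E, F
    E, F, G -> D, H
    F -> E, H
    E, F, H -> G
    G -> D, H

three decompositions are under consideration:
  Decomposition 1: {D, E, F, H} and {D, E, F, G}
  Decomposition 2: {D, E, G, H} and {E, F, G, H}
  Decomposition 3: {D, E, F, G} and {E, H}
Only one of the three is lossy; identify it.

Decomposition 3

Decomposition 1: common = {D, E, F}, closure = {D, E, F, G, H} → lossless.
Decomposition 2: common = {E, G, H}, closure = {D, E, F, G, H} → lossless.
Decomposition 3: common = {E}, closure = {E} → lossy.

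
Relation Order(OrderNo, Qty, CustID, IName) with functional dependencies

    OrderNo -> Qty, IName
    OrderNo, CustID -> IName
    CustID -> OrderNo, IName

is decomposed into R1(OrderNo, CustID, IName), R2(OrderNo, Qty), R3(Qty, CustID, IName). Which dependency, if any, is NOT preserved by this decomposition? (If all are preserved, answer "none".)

none

OrderNo → Qty, IName: restricted closure across fragments reaches Qty, IName.
OrderNo, CustID → IName lies within R1.
CustID → OrderNo, IName lies within R1.
Every dependency is enforceable on the fragments, so the decomposition is dependency-preserving.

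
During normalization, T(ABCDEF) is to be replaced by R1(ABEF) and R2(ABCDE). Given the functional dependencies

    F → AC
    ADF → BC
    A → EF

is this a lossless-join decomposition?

Yes

Common attributes: R1 ∩ R2 = {ABE}.
Closure of {ABE}: A → EF applies, adding F; F → AC applies, adding C. So (ABE)⁺ = {ABCEF}.
This closure contains every attribute of R1, so R1 ∩ R2 → R1. The join is lossless.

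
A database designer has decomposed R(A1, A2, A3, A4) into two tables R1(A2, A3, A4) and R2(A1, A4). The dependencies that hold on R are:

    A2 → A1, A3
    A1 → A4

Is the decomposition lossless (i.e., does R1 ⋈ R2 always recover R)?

Common attributes: R1 ∩ R2 = {A4}.
No dependency enlarges {A4}, so (A4)⁺ = {A4}.
The closure contains neither all of R1 = {A2, A3, A4} nor all of R2 = {A1, A4}, so the common attributes are not a superkey of either fragment. The join is lossy.

No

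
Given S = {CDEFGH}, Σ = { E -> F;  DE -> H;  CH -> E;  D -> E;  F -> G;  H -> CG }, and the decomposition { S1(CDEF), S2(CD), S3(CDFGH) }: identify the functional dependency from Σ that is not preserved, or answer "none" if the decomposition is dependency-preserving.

CH -> E

Check CH → E: no single fragment contains all of {CEH}, and the restricted closure of {CH} across the fragments never reaches {E}.
E → F is preserved.
DE → H is preserved.
D → E is preserved.
F → G is preserved.
H → CG is preserved.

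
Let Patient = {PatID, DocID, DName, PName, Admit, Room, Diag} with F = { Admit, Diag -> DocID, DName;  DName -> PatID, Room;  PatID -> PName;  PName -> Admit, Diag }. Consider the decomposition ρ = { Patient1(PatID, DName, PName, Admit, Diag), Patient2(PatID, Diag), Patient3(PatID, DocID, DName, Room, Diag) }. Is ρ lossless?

Chase test. Columns are PatID, DocID, DName, PName, Admit, Room, Diag; row i has aⱼ where attribute j ∈ Patienti, else bᵢⱼ.
Initial tableau (one row per fragment):
  row 1: a1 b12 a3 a4 a5 b16 a7
  row 2: a1 b22 b23 b24 b25 b26 a7
  row 3: a1 a2 a3 b34 b35 a6 a7
Rows 1 and 3 agree on DName; apply DName→PatID, Room and equate their PatID, Room entries.
Rows 1 and 2 agree on PatID; apply PatID→PName and equate their PName entries.
Rows 1 and 3 agree on PatID; apply PatID→PName and equate their PName entries.
Rows 1 and 2 agree on PName; apply PName→Admit, Diag and equate their Admit, Diag entries.
Rows 1 and 3 agree on PName; apply PName→Admit, Diag and equate their Admit, Diag entries.
Rows 1 and 2 agree on Admit, Diag; apply Admit, Diag→DocID, DName and equate their DocID, DName entries.
Rows 1 and 3 agree on Admit, Diag; apply Admit, Diag→DocID, DName and equate their DocID, DName entries.
Rows 1 and 2 agree on DName; apply DName→PatID, Room and equate their PatID, Room entries.
Row 1 is now all distinguished symbols — the join is lossless.

Yes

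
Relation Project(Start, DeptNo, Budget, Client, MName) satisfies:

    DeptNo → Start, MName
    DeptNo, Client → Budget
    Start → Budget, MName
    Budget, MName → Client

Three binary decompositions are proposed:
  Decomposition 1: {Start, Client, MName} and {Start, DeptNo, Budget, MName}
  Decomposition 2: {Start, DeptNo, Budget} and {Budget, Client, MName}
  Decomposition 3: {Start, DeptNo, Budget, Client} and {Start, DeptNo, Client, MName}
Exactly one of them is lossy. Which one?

Decomposition 1: common = {Start, MName}, closure = {Start, Budget, Client, MName} → lossless.
Decomposition 2: common = {Budget}, closure = {Budget} → lossy.
Decomposition 3: common = {Start, DeptNo, Client}, closure = {Start, DeptNo, Budget, Client, MName} → lossless.

Decomposition 2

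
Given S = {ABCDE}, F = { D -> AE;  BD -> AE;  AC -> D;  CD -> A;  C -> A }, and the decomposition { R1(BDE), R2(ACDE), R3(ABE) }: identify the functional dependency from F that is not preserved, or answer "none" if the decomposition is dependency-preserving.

none

D → AE lies within R2.
BD → AE: restricted closure across fragments reaches AE.
AC → D lies within R2.
CD → A lies within R2.
C → A lies within R2.
Every dependency is enforceable on the fragments, so the decomposition is dependency-preserving.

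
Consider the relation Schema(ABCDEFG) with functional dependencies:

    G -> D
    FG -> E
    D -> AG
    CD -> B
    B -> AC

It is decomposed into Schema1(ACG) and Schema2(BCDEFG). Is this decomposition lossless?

Common attributes: Schema1 ∩ Schema2 = {CG}.
Closure of {CG}: G → D applies, adding D; D → AG applies, adding A; CD → B applies, adding B. So (CG)⁺ = {ABCDG}.
This closure contains every attribute of Schema1, so Schema1 ∩ Schema2 → Schema1. The join is lossless.

Yes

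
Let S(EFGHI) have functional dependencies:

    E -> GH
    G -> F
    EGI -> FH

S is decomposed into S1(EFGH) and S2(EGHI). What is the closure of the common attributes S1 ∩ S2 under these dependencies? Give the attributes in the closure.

EFGH

S1 ∩ S2 = {EGH}.
G → F applies, adding F
Closure: {EFGH}.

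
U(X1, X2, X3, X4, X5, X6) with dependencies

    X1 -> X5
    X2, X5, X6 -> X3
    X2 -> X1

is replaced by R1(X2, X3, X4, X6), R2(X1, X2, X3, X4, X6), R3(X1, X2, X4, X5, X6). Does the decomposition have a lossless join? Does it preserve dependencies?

lossless and dependency-preserving

Lossless test (chase): Rows 2 and 3 agree on X1; apply X1→X5 and equate their X5 entries. Rows 2 and 3 agree on X2, X5, X6; apply X2, X5, X6→X3 and equate their X3 entries. Rows 1 and 2 agree on X2; apply X2→X1 and equate their X1 entries. Rows 1 and 2 agree on X1; apply X1→X5 and equate their X5 entries. Row 1 is now all distinguished symbols — the join is lossless.
Dependency preservation: X2, X5, X6 → X3 is not contained in any single fragment, but the restricted closure of its left-hand side across the fragments still reaches the right-hand side; the remaining FDs each lie inside some fragment. All dependencies are preserved.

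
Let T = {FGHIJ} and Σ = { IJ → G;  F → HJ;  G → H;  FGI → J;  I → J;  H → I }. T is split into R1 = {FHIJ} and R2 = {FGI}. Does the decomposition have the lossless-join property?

Common attributes: R1 ∩ R2 = {FI}.
Closure of {FI}: F → HJ applies, adding HJ; IJ → G applies, adding G. So (FI)⁺ = {FGHIJ}.
This closure contains every attribute of R1, so R1 ∩ R2 → R1. The join is lossless.

Yes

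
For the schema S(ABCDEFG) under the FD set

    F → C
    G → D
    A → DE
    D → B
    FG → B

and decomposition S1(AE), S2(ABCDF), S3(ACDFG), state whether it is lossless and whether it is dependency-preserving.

Lossless test (chase): Rows 1 and 2 agree on A; apply A→DE and equate their DE entries. Rows 1 and 3 agree on A; apply A→DE and equate their DE entries. Rows 1 and 2 agree on D; apply D→B and equate their B entries. Rows 1 and 3 agree on D; apply D→B and equate their B entries. Row 3 is now all distinguished symbols — the join is lossless.
Dependency preservation: A → DE; FG → B are not contained in any single fragment, but the restricted closure of each left-hand side across the fragments still reaches the right-hand side; the remaining FDs each lie inside some fragment. All dependencies are preserved.

lossless and dependency-preserving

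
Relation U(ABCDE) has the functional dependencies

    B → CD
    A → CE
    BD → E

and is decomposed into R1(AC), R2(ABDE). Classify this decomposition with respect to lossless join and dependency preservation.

Lossless test: (A)⁺ = {ACE}, which contains all of one fragment — lossless.
Dependency preservation: the restricted closure of {B} across the fragments never reaches {CD}, so B → CD cannot be enforced without a join — not preserved.

lossless but not dependency-preserving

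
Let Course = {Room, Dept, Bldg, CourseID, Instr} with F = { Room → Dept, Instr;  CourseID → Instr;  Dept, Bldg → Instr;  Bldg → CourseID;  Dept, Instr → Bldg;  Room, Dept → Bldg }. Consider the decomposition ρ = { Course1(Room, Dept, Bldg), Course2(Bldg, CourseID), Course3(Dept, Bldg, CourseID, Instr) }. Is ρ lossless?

Yes

Chase test. Columns are Room, Dept, Bldg, CourseID, Instr; row i has aⱼ where attribute j ∈ Coursei, else bᵢⱼ.
Initial tableau (one row per fragment):
  row 1: a1 a2 a3 b14 b15
  row 2: b21 b22 a3 a4 b25
  row 3: b31 a2 a3 a4 a5
Rows 2 and 3 agree on CourseID; apply CourseID→Instr and equate their Instr entries.
Rows 1 and 3 agree on Dept, Bldg; apply Dept, Bldg→Instr and equate their Instr entries.
Rows 1 and 2 agree on Bldg; apply Bldg→CourseID and equate their CourseID entries.
Row 1 is now all distinguished symbols — the join is lossless.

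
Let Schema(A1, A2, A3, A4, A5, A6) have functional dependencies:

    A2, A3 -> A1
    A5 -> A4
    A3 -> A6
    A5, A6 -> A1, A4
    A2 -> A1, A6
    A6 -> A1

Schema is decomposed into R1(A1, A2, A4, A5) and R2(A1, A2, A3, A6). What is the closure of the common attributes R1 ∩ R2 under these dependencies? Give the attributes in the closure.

R1 ∩ R2 = {A1, A2}.
A2 → A1, A6 applies, adding A6
Closure: {A1, A2, A6}.

A1, A2, A6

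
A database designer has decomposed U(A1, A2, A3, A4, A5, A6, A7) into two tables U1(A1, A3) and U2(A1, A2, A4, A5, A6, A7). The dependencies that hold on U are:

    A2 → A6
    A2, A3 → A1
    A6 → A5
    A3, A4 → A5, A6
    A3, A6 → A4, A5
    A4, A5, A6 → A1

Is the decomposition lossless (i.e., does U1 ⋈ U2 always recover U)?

Common attributes: U1 ∩ U2 = {A1}.
No dependency enlarges {A1}, so (A1)⁺ = {A1}.
The closure contains neither all of U1 = {A1, A3} nor all of U2 = {A1, A2, A4, A5, A6, A7}, so the common attributes are not a superkey of either fragment. The join is lossy.

No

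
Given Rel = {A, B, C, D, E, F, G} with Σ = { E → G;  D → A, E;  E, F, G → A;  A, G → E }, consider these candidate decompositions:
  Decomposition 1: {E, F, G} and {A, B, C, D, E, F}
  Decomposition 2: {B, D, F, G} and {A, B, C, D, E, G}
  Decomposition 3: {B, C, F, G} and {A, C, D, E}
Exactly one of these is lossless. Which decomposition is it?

Decomposition 1

Decomposition 1: common = {E, F}, closure = {A, E, F, G} → lossless.
Decomposition 2: common = {B, D, G}, closure = {A, B, D, E, G} → lossy.
Decomposition 3: common = {C}, closure = {C} → lossy.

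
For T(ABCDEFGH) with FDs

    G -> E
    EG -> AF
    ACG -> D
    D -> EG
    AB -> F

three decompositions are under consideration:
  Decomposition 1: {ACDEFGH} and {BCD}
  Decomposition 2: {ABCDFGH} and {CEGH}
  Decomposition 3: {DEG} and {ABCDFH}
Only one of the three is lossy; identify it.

Decomposition 1

Decomposition 1: common = {CD}, closure = {ACDEFG} → lossy.
Decomposition 2: common = {CGH}, closure = {ACDEFGH} → lossless.
Decomposition 3: common = {D}, closure = {ADEFG} → lossless.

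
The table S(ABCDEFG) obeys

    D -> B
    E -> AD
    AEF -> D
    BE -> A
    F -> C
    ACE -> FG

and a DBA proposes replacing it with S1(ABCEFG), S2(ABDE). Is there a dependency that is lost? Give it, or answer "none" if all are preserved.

D → B lies within S2.
E → AD lies within S2.
AEF → D: restricted closure across fragments reaches D.
BE → A lies within S1.
F → C lies within S1.
ACE → FG lies within S1.
Every dependency is enforceable on the fragments, so the decomposition is dependency-preserving.

none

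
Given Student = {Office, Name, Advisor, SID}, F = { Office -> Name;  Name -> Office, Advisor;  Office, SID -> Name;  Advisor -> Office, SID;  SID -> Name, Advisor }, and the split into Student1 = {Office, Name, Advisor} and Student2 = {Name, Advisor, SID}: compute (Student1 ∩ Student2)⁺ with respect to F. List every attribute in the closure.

Office, Name, Advisor, SID

Student1 ∩ Student2 = {Name, Advisor}.
Name → Office, Advisor applies, adding Office
Advisor → Office, SID applies, adding SID
Closure: {Office, Name, Advisor, SID}.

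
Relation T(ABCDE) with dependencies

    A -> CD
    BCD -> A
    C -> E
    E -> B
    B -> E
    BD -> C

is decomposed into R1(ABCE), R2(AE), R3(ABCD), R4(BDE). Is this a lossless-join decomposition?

Yes

Chase test. Columns are ABCDE; row i has aⱼ where attribute j ∈ Ri, else bᵢⱼ.
Initial tableau (one row per fragment):
  row 1: a1 a2 a3 b14 a5
  row 2: a1 b22 b23 b24 a5
  row 3: a1 a2 a3 a4 b35
  row 4: b41 a2 b43 a4 a5
Rows 1 and 2 agree on A; apply A→CD and equate their CD entries.
Rows 1 and 3 agree on A; apply A→CD and equate their CD entries.
Rows 1 and 3 agree on C; apply C→E and equate their E entries.
Rows 1 and 2 agree on E; apply E→B and equate their B entries.
Rows 1 and 4 agree on BD; apply BD→C and equate their C entries.
Rows 1 and 4 agree on BCD; apply BCD→A and equate their A entries.
Row 1 is now all distinguished symbols — the join is lossless.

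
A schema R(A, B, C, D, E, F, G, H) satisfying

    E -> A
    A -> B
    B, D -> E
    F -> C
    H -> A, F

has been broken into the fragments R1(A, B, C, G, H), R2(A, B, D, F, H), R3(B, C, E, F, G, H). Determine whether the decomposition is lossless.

No

Chase test. Columns are A, B, C, D, E, F, G, H; row i has aⱼ where attribute j ∈ Ri, else bᵢⱼ.
Initial tableau (one row per fragment):
  row 1: a1 a2 a3 b14 b15 b16 a7 a8
  row 2: a1 a2 b23 a4 b25 a6 b27 a8
  row 3: b31 a2 a3 b34 a5 a6 a7 a8
Rows 2 and 3 agree on F; apply F→C and equate their C entries.
Rows 1 and 2 agree on H; apply H→A, F and equate their A, F entries.
Rows 1 and 3 agree on H; apply H→A, F and equate their A, F entries.
No row becomes fully distinguished — the join is lossy.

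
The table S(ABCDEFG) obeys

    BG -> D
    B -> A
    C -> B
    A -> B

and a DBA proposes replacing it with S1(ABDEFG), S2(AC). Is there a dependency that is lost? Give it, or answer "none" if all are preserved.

BG → D lies within S1.
B → A lies within S1.
C → B: restricted closure across fragments reaches B.
A → B lies within S1.
Every dependency is enforceable on the fragments, so the decomposition is dependency-preserving.

none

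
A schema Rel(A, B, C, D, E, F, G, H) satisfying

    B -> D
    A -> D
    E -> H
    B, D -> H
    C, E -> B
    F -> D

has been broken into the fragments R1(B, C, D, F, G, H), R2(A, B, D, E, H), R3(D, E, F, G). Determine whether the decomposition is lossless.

No

Chase test. Columns are A, B, C, D, E, F, G, H; row i has aⱼ where attribute j ∈ Ri, else bᵢⱼ.
Initial tableau (one row per fragment):
  row 1: b11 a2 a3 a4 b15 a6 a7 a8
  row 2: a1 a2 b23 a4 a5 b26 b27 a8
  row 3: b31 b32 b33 a4 a5 a6 a7 b38
Rows 2 and 3 agree on E; apply E→H and equate their H entries.
No row becomes fully distinguished — the join is lossy.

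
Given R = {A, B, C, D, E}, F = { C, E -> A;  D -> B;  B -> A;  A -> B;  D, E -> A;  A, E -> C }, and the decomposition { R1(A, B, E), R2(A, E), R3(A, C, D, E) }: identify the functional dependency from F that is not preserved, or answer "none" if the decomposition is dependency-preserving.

C, E → A lies within R3.
D → B: restricted closure across fragments reaches B.
B → A lies within R1.
A → B lies within R1.
D, E → A lies within R3.
A, E → C lies within R3.
Every dependency is enforceable on the fragments, so the decomposition is dependency-preserving.

none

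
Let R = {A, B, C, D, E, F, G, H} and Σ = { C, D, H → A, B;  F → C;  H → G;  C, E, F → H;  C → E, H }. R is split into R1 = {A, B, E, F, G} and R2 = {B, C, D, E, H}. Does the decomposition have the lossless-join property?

No

Common attributes: R1 ∩ R2 = {B, E}.
No dependency enlarges {B, E}, so (B, E)⁺ = {B, E}.
The closure contains neither all of R1 = {A, B, E, F, G} nor all of R2 = {B, C, D, E, H}, so the common attributes are not a superkey of either fragment. The join is lossy.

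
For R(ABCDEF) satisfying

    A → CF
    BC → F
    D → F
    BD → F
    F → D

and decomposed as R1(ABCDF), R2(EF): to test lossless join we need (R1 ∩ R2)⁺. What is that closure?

DF

R1 ∩ R2 = {F}.
F → D applies, adding D
Closure: {DF}.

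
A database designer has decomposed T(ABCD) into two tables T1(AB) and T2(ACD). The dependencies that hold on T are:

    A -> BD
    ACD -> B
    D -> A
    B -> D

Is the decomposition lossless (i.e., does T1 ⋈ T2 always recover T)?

Yes

Common attributes: T1 ∩ T2 = {A}.
Closure of {A}: A → BD applies, adding BD. So (A)⁺ = {ABD}.
This closure contains every attribute of T1, so T1 ∩ T2 → T1. The join is lossless.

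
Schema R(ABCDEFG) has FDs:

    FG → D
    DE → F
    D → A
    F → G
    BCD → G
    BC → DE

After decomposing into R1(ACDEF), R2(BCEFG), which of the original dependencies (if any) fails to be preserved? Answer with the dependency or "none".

none

FG → D: restricted closure across fragments reaches D.
DE → F lies within R1.
D → A lies within R1.
F → G lies within R2.
BCD → G: restricted closure across fragments reaches G.
BC → DE: restricted closure across fragments reaches DE.
Every dependency is enforceable on the fragments, so the decomposition is dependency-preserving.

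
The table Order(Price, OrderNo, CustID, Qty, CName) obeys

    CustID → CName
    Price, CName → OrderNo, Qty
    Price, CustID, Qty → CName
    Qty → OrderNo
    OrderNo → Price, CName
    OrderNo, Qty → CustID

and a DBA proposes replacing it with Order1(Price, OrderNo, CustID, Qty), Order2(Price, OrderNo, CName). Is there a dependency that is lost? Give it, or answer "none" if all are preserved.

CustID → CName

Check CustID → CName: no single fragment contains all of {CustID, CName}, and the restricted closure of {CustID} across the fragments never reaches {CName}.
Price, CName → OrderNo, Qty is preserved.
Price, CustID, Qty → CName is preserved.
Qty → OrderNo is preserved.
OrderNo → Price, CName is preserved.
OrderNo, Qty → CustID is preserved.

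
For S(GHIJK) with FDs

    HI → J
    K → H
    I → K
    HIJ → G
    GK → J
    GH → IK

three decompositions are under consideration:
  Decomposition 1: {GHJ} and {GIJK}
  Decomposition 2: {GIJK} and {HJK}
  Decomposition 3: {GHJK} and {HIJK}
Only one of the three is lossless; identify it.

Decomposition 1: common = {GJ}, closure = {GJ} → lossy.
Decomposition 2: common = {JK}, closure = {HJK} → lossless.
Decomposition 3: common = {HJK}, closure = {HJK} → lossy.

Decomposition 2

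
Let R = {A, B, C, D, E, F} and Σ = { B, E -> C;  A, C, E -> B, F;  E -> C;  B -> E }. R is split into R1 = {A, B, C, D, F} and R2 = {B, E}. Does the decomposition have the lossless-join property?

Common attributes: R1 ∩ R2 = {B}.
Closure of {B}: B → E applies, adding E; B, E → C applies, adding C. So (B)⁺ = {B, C, E}.
This closure contains every attribute of R2, so R1 ∩ R2 → R2. The join is lossless.

Yes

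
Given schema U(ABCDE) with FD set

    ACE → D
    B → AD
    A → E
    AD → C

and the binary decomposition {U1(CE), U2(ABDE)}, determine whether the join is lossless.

No

Common attributes: U1 ∩ U2 = {E}.
No dependency enlarges {E}, so (E)⁺ = {E}.
The closure contains neither all of U1 = {CE} nor all of U2 = {ABDE}, so the common attributes are not a superkey of either fragment. The join is lossy.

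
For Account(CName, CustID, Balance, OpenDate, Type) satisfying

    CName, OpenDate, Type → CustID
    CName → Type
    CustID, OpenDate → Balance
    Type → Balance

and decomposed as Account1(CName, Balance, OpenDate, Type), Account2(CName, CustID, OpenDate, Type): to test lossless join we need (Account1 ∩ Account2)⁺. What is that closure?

Account1 ∩ Account2 = {CName, OpenDate, Type}.
CName, OpenDate, Type → CustID applies, adding CustID
CustID, OpenDate → Balance applies, adding Balance
Closure: {CName, CustID, Balance, OpenDate, Type}.

CName, CustID, Balance, OpenDate, Type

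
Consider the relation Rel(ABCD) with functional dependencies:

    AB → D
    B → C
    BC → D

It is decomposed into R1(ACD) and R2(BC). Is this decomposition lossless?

Common attributes: R1 ∩ R2 = {C}.
No dependency enlarges {C}, so (C)⁺ = {C}.
The closure contains neither all of R1 = {ACD} nor all of R2 = {BC}, so the common attributes are not a superkey of either fragment. The join is lossy.

No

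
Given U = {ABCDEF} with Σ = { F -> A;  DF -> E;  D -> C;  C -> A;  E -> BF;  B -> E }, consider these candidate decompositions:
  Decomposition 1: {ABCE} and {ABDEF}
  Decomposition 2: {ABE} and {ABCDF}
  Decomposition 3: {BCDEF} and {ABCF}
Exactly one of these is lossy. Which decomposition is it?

Decomposition 1: common = {ABE}, closure = {ABEF} → lossy.
Decomposition 2: common = {AB}, closure = {ABEF} → lossless.
Decomposition 3: common = {BCF}, closure = {ABCEF} → lossless.

Decomposition 1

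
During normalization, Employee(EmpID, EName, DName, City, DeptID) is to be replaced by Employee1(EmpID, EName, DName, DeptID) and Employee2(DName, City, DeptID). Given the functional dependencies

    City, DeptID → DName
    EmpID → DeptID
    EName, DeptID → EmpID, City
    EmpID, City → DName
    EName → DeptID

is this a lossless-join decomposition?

No

Common attributes: Employee1 ∩ Employee2 = {DName, DeptID}.
No dependency enlarges {DName, DeptID}, so (DName, DeptID)⁺ = {DName, DeptID}.
The closure contains neither all of Employee1 = {EmpID, EName, DName, DeptID} nor all of Employee2 = {DName, City, DeptID}, so the common attributes are not a superkey of either fragment. The join is lossy.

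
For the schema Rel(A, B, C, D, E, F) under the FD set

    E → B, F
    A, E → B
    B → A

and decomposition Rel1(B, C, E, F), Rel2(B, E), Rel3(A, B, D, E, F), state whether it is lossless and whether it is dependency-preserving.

Lossless test (chase): Rows 1 and 2 agree on E; apply E→B, F and equate their B, F entries. Rows 1 and 2 agree on B; apply B→A and equate their A entries. Rows 1 and 3 agree on B; apply B→A and equate their A entries. No row becomes fully distinguished — the join is lossy.
Dependency preservation: every FD's attributes lie within a single fragment, so each can be enforced locally — preserved.

lossy but dependency-preserving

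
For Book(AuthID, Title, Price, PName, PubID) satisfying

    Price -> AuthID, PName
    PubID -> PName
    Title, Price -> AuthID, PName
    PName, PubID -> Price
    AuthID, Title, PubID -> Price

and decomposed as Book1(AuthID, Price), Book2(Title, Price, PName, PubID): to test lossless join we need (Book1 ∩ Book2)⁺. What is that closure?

AuthID, Price, PName

Book1 ∩ Book2 = {Price}.
Price → AuthID, PName applies, adding AuthID, PName
Closure: {AuthID, Price, PName}.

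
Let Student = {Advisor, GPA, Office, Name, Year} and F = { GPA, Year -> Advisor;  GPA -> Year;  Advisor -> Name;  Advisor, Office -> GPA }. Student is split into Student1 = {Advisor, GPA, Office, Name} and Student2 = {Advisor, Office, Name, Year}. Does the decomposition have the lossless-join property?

Common attributes: Student1 ∩ Student2 = {Advisor, Office, Name}.
Closure of {Advisor, Office, Name}: Advisor, Office → GPA applies, adding GPA; GPA → Year applies, adding Year. So (Advisor, Office, Name)⁺ = {Advisor, GPA, Office, Name, Year}.
This closure contains every attribute of Student1, so Student1 ∩ Student2 → Student1. The join is lossless.

Yes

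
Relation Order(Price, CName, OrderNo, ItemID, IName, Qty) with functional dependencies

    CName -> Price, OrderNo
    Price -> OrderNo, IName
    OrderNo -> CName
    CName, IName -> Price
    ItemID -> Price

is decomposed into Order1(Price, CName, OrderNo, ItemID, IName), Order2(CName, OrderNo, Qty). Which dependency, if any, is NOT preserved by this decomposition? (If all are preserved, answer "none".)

CName → Price, OrderNo lies within Order1.
Price → OrderNo, IName lies within Order1.
OrderNo → CName lies within Order1.
CName, IName → Price lies within Order1.
ItemID → Price lies within Order1.
Every dependency is enforceable on the fragments, so the decomposition is dependency-preserving.

none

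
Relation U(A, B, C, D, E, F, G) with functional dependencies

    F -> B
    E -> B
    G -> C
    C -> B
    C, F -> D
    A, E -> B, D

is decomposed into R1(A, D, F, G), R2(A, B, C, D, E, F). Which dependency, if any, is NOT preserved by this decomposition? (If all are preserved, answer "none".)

G -> C

Check G → C: no single fragment contains all of {C, G}, and the restricted closure of {G} across the fragments never reaches {C}.
F → B is preserved.
E → B is preserved.
C → B is preserved.
C, F → D is preserved.
A, E → B, D is preserved.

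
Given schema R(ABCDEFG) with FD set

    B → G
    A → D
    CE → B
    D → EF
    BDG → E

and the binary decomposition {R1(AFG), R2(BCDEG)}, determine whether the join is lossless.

No

Common attributes: R1 ∩ R2 = {G}.
No dependency enlarges {G}, so (G)⁺ = {G}.
The closure contains neither all of R1 = {AFG} nor all of R2 = {BCDEG}, so the common attributes are not a superkey of either fragment. The join is lossy.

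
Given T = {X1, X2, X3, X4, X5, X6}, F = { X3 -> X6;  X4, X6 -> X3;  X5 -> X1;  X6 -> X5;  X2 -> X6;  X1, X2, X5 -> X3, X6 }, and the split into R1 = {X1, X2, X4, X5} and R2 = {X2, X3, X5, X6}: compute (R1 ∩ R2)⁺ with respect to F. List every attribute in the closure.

X1, X2, X3, X5, X6

R1 ∩ R2 = {X2, X5}.
X5 → X1 applies, adding X1
X2 → X6 applies, adding X6
X1, X2, X5 → X3, X6 applies, adding X3
Closure: {X1, X2, X3, X5, X6}.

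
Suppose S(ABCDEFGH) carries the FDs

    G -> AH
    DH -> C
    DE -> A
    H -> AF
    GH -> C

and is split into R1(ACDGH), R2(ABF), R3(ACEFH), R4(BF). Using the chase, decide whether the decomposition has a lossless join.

No

Chase test. Columns are ABCDEFGH; row i has aⱼ where attribute j ∈ Ri, else bᵢⱼ.
Initial tableau (one row per fragment):
  row 1: a1 b12 a3 a4 b15 b16 a7 a8
  row 2: a1 a2 b23 b24 b25 a6 b27 b28
  row 3: a1 b32 a3 b34 a5 a6 b37 a8
  row 4: b41 a2 b43 b44 b45 a6 b47 b48
Rows 1 and 3 agree on H; apply H→AF and equate their AF entries.
No row becomes fully distinguished — the join is lossy.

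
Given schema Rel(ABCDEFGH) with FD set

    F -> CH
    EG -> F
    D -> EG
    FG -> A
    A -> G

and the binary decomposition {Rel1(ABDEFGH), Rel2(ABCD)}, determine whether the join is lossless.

Common attributes: Rel1 ∩ Rel2 = {ABD}.
Closure of {ABD}: D → EG applies, adding EG; EG → F applies, adding F; F → CH applies, adding CH. So (ABD)⁺ = {ABCDEFGH}.
This closure contains every attribute of Rel1, so Rel1 ∩ Rel2 → Rel1. The join is lossless.

Yes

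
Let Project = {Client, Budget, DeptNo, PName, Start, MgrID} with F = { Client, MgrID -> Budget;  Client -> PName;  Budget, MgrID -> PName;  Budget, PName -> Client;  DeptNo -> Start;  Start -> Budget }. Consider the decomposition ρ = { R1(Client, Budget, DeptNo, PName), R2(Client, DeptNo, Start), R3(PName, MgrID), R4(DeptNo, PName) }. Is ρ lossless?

Chase test. Columns are Client, Budget, DeptNo, PName, Start, MgrID; row i has aⱼ where attribute j ∈ Ri, else bᵢⱼ.
Initial tableau (one row per fragment):
  row 1: a1 a2 a3 a4 b15 b16
  row 2: a1 b22 a3 b24 a5 b26
  row 3: b31 b32 b33 a4 b35 a6
  row 4: b41 b42 a3 a4 b45 b46
Rows 1 and 2 agree on Client; apply Client→PName and equate their PName entries.
Rows 1 and 2 agree on DeptNo; apply DeptNo→Start and equate their Start entries.
Rows 1 and 4 agree on DeptNo; apply DeptNo→Start and equate their Start entries.
Rows 1 and 2 agree on Start; apply Start→Budget and equate their Budget entries.
Rows 1 and 4 agree on Start; apply Start→Budget and equate their Budget entries.
Rows 1 and 4 agree on Budget, PName; apply Budget, PName→Client and equate their Client entries.
No row becomes fully distinguished — the join is lossy.

No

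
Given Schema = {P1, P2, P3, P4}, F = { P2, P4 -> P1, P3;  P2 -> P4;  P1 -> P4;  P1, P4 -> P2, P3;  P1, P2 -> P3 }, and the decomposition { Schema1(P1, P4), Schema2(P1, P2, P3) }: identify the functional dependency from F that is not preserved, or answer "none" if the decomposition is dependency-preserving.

P2, P4 → P1, P3: restricted closure across fragments reaches P1, P3.
P2 → P4: restricted closure across fragments reaches P4.
P1 → P4 lies within Schema1.
P1, P4 → P2, P3: restricted closure across fragments reaches P2, P3.
P1, P2 → P3 lies within Schema2.
Every dependency is enforceable on the fragments, so the decomposition is dependency-preserving.

none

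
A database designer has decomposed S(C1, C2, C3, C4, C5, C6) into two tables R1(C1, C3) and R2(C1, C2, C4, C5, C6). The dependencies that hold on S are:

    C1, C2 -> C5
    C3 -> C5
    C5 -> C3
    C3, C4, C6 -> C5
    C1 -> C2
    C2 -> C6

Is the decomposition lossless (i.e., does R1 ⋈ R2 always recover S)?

Common attributes: R1 ∩ R2 = {C1}.
Closure of {C1}: C1 → C2 applies, adding C2; C2 → C6 applies, adding C6; C1, C2 → C5 applies, adding C5; C5 → C3 applies, adding C3. So (C1)⁺ = {C1, C2, C3, C5, C6}.
This closure contains every attribute of R1, so R1 ∩ R2 → R1. The join is lossless.

Yes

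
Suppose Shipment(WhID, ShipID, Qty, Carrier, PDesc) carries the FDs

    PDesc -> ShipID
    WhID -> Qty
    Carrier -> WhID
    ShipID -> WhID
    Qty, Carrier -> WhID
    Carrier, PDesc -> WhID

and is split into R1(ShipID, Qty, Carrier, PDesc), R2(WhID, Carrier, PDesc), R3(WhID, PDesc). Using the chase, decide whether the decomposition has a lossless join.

Chase test. Columns are WhID, ShipID, Qty, Carrier, PDesc; row i has aⱼ where attribute j ∈ Ri, else bᵢⱼ.
Initial tableau (one row per fragment):
  row 1: b11 a2 a3 a4 a5
  row 2: a1 b22 b23 a4 a5
  row 3: a1 b32 b33 b34 a5
Rows 1 and 2 agree on PDesc; apply PDesc→ShipID and equate their ShipID entries.
Rows 1 and 3 agree on PDesc; apply PDesc→ShipID and equate their ShipID entries.
Rows 2 and 3 agree on WhID; apply WhID→Qty and equate their Qty entries.
Rows 1 and 2 agree on Carrier; apply Carrier→WhID and equate their WhID entries.
Rows 1 and 2 agree on WhID; apply WhID→Qty and equate their Qty entries.
Row 1 is now all distinguished symbols — the join is lossless.

Yes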